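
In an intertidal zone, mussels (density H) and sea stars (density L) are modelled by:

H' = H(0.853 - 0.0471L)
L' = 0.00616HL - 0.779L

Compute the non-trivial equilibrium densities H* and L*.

H* ≈ 126, L* ≈ 18.1

Set dL/dt = 0 with L > 0: 0.00616H - 0.779 = 0, so H* = 0.779/0.00616 = 126.
Set dH/dt = 0 with H > 0: 0.853 - 0.0471L = 0, so L* = 0.853/0.0471 = 18.1.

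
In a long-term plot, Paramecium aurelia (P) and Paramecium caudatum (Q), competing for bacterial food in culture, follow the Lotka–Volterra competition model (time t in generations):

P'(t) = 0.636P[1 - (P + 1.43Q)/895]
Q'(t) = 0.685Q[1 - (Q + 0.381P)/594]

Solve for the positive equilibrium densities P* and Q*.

P* ≈ 100, Q* ≈ 556

Setting both brackets to zero gives the nullclines P + 1.43Q = 895 and 0.381P + Q = 594.
Substituting Q = 594 - 0.381P into the first: P(1 - 1.43·0.381) = 895 - 1.43·594.
So P* = 45.6/0.455 = 100, and then Q* = 594 - 0.381·100 = 556.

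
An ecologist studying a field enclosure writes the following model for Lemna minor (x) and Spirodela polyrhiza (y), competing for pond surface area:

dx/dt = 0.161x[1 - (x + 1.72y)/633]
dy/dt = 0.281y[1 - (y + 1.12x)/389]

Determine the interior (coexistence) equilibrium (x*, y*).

Setting both brackets to zero gives the nullclines x + 1.72y = 633 and 1.12x + y = 389.
Substituting y = 389 - 1.12x into the first: x(1 - 1.72·1.12) = 633 - 1.72·389.
So x* = -36.1/-0.926 = 38.9, and then y* = 389 - 1.12·38.9 = 345.

x* ≈ 38.9, y* ≈ 345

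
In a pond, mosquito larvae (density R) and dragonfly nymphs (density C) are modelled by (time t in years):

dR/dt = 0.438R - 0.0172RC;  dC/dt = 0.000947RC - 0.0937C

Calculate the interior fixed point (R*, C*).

Set dC/dt = 0 with C > 0: 0.000947R - 0.0937 = 0, so R* = 0.0937/0.000947 = 98.9.
Set dR/dt = 0 with R > 0: 0.438 - 0.0172C = 0, so C* = 0.438/0.0172 = 25.5.

R* ≈ 98.9, C* ≈ 25.5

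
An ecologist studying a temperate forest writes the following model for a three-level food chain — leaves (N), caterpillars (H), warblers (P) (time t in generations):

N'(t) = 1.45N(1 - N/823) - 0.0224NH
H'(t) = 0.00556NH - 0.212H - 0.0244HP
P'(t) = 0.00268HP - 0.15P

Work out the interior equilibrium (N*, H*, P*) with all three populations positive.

From dP/dt = 0: 0.00268H* = 0.15, so H* = 56.
From dN/dt = 0: 1.45(1 - N*/823) = 0.0224·56, giving N* = 823·(1 - 0.865) = 111.
From dH/dt = 0: 0.00556·111 - 0.212 = 0.0244P*, so P* = 0.407/0.0244 = 16.7.

N* ≈ 111, H* ≈ 56, P* ≈ 16.7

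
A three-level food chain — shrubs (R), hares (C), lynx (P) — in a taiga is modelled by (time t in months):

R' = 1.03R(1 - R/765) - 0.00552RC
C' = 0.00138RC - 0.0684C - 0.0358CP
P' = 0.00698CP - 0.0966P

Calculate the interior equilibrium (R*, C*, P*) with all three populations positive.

R* ≈ 708, C* ≈ 13.8, P* ≈ 25.4

From dP/dt = 0: 0.00698C* = 0.0966, so C* = 13.8.
From dR/dt = 0: 1.03(1 - R*/765) = 0.00552·13.8, giving R* = 765·(1 - 0.0742) = 708.
From dC/dt = 0: 0.00138·708 - 0.0684 = 0.0358P*, so P* = 0.909/0.0358 = 25.4.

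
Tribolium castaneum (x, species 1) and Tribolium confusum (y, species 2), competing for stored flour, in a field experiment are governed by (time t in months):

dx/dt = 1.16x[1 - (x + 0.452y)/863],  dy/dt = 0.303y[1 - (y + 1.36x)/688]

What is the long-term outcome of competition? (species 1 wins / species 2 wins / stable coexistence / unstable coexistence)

Compare the nullcline intercepts: K1/α12 = 863/0.452 = 1910 > K2 = 688; K2/α21 = 688/1.36 = 506 < K1 = 863.
Since the inequalities point opposite ways, species 1 can invade but species 2 cannot.

species 1 excludes species 2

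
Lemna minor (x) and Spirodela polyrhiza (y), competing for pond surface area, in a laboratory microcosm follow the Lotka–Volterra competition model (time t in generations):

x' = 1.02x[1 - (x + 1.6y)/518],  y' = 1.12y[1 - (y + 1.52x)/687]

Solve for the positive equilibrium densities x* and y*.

Setting both brackets to zero gives the nullclines x + 1.6y = 518 and 1.52x + y = 687.
Substituting y = 687 - 1.52x into the first: x(1 - 1.6·1.52) = 518 - 1.6·687.
So x* = -581/-1.43 = 406, and then y* = 687 - 1.52·406 = 70.1.

x* ≈ 406, y* ≈ 70.1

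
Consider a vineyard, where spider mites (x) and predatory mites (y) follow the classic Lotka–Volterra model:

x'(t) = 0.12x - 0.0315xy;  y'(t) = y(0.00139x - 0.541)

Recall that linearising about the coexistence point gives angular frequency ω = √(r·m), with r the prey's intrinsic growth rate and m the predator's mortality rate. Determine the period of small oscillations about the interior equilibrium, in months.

Here r = 0.12 and m = 0.541, so r·m = 0.0649.
ω = √0.0649 = 0.255 per month, hence T = 2π/ω ≈ 24.7 months.

T ≈ 24.7 months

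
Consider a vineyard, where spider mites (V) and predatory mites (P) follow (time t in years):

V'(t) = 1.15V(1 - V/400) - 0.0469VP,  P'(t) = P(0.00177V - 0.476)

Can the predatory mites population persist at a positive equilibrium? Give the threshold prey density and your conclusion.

The predator equation gives dP/dt > 0 only when V > 0.476/0.00177 = 269.
Without the predator, V → K = 400. Since 400 > 269, the predator can invade and persist.

Threshold V = 269; K > 269, so yes, the predator persists.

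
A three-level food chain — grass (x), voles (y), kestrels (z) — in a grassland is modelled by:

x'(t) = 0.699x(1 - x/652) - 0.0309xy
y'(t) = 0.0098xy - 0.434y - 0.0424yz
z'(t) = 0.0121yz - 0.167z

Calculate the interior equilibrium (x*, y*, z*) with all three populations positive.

From dz/dt = 0: 0.0121y* = 0.167, so y* = 13.8.
From dx/dt = 0: 0.699(1 - x*/652) = 0.0309·13.8, giving x* = 652·(1 - 0.61) = 254.
From dy/dt = 0: 0.0098·254 - 0.434 = 0.0424z*, so z* = 2.06/0.0424 = 48.5.

x* ≈ 254, y* ≈ 13.8, z* ≈ 48.5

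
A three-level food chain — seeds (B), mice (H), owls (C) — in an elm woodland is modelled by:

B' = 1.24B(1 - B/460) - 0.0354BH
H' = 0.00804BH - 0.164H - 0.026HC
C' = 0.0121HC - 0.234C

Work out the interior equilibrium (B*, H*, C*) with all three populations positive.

B* ≈ 206, H* ≈ 19.3, C* ≈ 57.4

From dC/dt = 0: 0.0121H* = 0.234, so H* = 19.3.
From dB/dt = 0: 1.24(1 - B*/460) = 0.0354·19.3, giving B* = 460·(1 - 0.552) = 206.
From dH/dt = 0: 0.00804·206 - 0.164 = 0.026C*, so C* = 1.49/0.026 = 57.4.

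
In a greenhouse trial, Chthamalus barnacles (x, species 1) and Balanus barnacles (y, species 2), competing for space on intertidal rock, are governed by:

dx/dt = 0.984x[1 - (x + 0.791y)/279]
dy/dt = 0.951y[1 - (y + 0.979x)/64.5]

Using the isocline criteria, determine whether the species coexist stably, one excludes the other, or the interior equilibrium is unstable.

Compare the nullcline intercepts: K1/α12 = 279/0.791 = 353 > K2 = 64.5; K2/α21 = 64.5/0.979 = 65.9 < K1 = 279.
Since the inequalities point opposite ways, species 1 can invade but species 2 cannot.

species 1 excludes species 2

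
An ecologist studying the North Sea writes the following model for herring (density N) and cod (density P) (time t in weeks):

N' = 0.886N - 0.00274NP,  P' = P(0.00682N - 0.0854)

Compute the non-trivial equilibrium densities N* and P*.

N* ≈ 12.5, P* ≈ 323

Set dP/dt = 0 with P > 0: 0.00682N - 0.0854 = 0, so N* = 0.0854/0.00682 = 12.5.
Set dN/dt = 0 with N > 0: 0.886 - 0.00274P = 0, so P* = 0.886/0.00274 = 323.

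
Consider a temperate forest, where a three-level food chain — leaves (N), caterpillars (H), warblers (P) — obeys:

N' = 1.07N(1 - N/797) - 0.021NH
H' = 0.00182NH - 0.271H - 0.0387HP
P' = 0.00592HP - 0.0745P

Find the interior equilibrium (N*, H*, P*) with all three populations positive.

N* ≈ 600, H* ≈ 12.6, P* ≈ 21.2

From dP/dt = 0: 0.00592H* = 0.0745, so H* = 12.6.
From dN/dt = 0: 1.07(1 - N*/797) = 0.021·12.6, giving N* = 797·(1 - 0.247) = 600.
From dH/dt = 0: 0.00182·600 - 0.271 = 0.0387P*, so P* = 0.821/0.0387 = 21.2.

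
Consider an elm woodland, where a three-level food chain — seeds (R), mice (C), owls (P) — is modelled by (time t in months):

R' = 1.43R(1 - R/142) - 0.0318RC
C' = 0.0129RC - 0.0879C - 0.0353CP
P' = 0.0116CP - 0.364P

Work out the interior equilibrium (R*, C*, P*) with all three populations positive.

R* ≈ 42.9, C* ≈ 31.4, P* ≈ 13.2

From dP/dt = 0: 0.0116C* = 0.364, so C* = 31.4.
From dR/dt = 0: 1.43(1 - R*/142) = 0.0318·31.4, giving R* = 142·(1 - 0.698) = 42.9.
From dC/dt = 0: 0.0129·42.9 - 0.0879 = 0.0353P*, so P* = 0.466/0.0353 = 13.2.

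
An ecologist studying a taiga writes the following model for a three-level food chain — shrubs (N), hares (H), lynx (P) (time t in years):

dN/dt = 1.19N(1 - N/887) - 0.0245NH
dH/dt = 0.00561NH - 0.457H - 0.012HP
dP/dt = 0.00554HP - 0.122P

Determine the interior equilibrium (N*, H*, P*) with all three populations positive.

N* ≈ 485, H* ≈ 22, P* ≈ 189

From dP/dt = 0: 0.00554H* = 0.122, so H* = 22.
From dN/dt = 0: 1.19(1 - N*/887) = 0.0245·22, giving N* = 887·(1 - 0.453) = 485.
From dH/dt = 0: 0.00561·485 - 0.457 = 0.012P*, so P* = 2.26/0.012 = 189.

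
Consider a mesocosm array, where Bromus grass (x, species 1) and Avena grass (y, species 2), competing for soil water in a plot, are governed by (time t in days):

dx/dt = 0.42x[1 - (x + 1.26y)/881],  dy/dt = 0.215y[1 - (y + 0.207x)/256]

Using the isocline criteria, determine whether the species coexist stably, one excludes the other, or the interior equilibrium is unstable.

stable coexistence

Compare the nullcline intercepts: K1/α12 = 881/1.26 = 699 > K2 = 256; K2/α21 = 256/0.207 = 1240 > K1 = 881.
Since both inequalities hold, each species can invade when rare, so the interior equilibrium is stable.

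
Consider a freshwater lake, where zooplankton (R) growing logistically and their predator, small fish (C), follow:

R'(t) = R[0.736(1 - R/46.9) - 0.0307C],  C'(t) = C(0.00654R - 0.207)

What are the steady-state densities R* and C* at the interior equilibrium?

From dC/dt = 0 with C > 0: 0.00654R* = 0.207, so R* = 31.7.
Substitute into dR/dt = 0: 0.736(1 - 31.7/46.9) = 0.0307C*.
The bracket is 0.325, giving C* = 0.239/0.0307 = 7.79.

R* ≈ 31.7, C* ≈ 7.79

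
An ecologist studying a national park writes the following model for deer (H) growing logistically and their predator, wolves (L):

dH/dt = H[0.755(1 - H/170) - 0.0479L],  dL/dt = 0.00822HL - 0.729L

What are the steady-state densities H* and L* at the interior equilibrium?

H* ≈ 88.7, L* ≈ 7.54

From dL/dt = 0 with L > 0: 0.00822H* = 0.729, so H* = 88.7.
Substitute into dH/dt = 0: 0.755(1 - 88.7/170) = 0.0479L*.
The bracket is 0.478, giving L* = 0.361/0.0479 = 7.54.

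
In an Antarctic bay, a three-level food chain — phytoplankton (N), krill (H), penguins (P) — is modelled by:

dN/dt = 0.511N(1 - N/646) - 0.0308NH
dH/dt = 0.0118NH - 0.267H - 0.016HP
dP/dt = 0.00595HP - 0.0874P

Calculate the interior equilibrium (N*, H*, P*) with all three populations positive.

N* ≈ 74.1, H* ≈ 14.7, P* ≈ 37.9

From dP/dt = 0: 0.00595H* = 0.0874, so H* = 14.7.
From dN/dt = 0: 0.511(1 - N*/646) = 0.0308·14.7, giving N* = 646·(1 - 0.885) = 74.1.
From dH/dt = 0: 0.0118·74.1 - 0.267 = 0.016P*, so P* = 0.607/0.016 = 37.9.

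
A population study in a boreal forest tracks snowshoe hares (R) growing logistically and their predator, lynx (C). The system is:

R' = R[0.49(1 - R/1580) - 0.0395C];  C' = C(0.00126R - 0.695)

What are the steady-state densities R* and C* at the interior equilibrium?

R* ≈ 552, C* ≈ 8.07

From dC/dt = 0 with C > 0: 0.00126R* = 0.695, so R* = 552.
Substitute into dR/dt = 0: 0.49(1 - 552/1580) = 0.0395C*.
The bracket is 0.651, giving C* = 0.319/0.0395 = 8.07.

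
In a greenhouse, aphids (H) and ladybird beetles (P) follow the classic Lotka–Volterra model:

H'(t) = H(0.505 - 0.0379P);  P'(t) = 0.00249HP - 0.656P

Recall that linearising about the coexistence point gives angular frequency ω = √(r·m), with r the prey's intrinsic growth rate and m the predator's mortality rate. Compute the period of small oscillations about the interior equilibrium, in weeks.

Here r = 0.505 and m = 0.656, so r·m = 0.331.
ω = √0.331 = 0.576 per week, hence T = 2π/ω ≈ 10.9 weeks.

T ≈ 10.9 weeks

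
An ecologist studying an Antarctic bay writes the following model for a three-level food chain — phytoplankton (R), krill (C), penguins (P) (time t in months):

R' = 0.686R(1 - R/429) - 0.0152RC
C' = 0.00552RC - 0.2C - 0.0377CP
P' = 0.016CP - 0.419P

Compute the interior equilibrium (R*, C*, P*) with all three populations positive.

From dP/dt = 0: 0.016C* = 0.419, so C* = 26.2.
From dR/dt = 0: 0.686(1 - R*/429) = 0.0152·26.2, giving R* = 429·(1 - 0.58) = 180.
From dC/dt = 0: 0.00552·180 - 0.2 = 0.0377P*, so P* = 0.794/0.0377 = 21.1.

R* ≈ 180, C* ≈ 26.2, P* ≈ 21.1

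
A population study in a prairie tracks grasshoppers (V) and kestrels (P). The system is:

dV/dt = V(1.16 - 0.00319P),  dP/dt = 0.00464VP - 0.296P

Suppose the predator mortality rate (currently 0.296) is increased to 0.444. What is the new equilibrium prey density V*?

V* ≈ 95.7

At the interior fixed point, setting dP/dt = 0 with P > 0 fixes V* = (predator death rate)/(VP coefficient) — independent of the other coefficients.
With the change, V* = 0.444/0.00464 = 95.7; it rises from 63.8.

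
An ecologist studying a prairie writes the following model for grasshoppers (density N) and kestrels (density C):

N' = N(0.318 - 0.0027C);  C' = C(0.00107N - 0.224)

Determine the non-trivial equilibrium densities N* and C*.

Set dC/dt = 0 with C > 0: 0.00107N - 0.224 = 0, so N* = 0.224/0.00107 = 209.
Set dN/dt = 0 with N > 0: 0.318 - 0.0027C = 0, so C* = 0.318/0.0027 = 118.

N* ≈ 209, C* ≈ 118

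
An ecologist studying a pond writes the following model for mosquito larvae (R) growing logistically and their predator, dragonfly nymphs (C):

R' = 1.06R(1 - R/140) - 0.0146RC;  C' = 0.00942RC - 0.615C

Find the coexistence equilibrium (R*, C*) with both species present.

R* ≈ 65.3, C* ≈ 38.7

From dC/dt = 0 with C > 0: 0.00942R* = 0.615, so R* = 65.3.
Substitute into dR/dt = 0: 1.06(1 - 65.3/140) = 0.0146C*.
The bracket is 0.534, giving C* = 0.566/0.0146 = 38.7.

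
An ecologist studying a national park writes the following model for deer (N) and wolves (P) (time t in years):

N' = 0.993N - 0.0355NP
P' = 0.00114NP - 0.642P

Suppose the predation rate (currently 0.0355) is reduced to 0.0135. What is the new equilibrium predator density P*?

At the interior fixed point, setting dN/dt = 0 with N > 0 fixes P* = (prey growth rate)/(NP coefficient) — independent of the other coefficients.
With the change, P* = 0.993/0.0135 = 73.6; it rises from 28.

P* ≈ 73.6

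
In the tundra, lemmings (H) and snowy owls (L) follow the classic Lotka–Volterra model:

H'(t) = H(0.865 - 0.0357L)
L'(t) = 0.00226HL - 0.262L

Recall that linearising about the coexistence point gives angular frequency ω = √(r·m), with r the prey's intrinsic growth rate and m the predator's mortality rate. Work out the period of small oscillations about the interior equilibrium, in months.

Here r = 0.865 and m = 0.262, so r·m = 0.227.
ω = √0.227 = 0.476 per month, hence T = 2π/ω ≈ 13.2 months.

T ≈ 13.2 months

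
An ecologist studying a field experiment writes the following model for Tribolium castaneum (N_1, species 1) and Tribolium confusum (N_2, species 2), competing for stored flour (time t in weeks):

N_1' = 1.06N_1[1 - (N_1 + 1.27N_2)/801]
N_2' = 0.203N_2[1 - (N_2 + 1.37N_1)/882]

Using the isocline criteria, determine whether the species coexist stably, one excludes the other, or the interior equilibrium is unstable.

Compare the nullcline intercepts: K1/α12 = 801/1.27 = 631 < K2 = 882; K2/α21 = 882/1.37 = 644 < K1 = 801.
Since both are reversed, neither can invade when rare; the interior point is a saddle.

unstable coexistence (outcome depends on initial conditions)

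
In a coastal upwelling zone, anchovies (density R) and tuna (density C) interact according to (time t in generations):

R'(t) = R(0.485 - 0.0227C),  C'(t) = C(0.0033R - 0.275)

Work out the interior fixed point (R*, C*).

R* ≈ 83.3, C* ≈ 21.4

Set dC/dt = 0 with C > 0: 0.0033R - 0.275 = 0, so R* = 0.275/0.0033 = 83.3.
Set dR/dt = 0 with R > 0: 0.485 - 0.0227C = 0, so C* = 0.485/0.0227 = 21.4.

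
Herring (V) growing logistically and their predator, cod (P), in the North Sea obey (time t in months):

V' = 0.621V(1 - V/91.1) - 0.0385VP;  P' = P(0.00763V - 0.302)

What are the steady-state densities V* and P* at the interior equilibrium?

V* ≈ 39.6, P* ≈ 9.12

From dP/dt = 0 with P > 0: 0.00763V* = 0.302, so V* = 39.6.
Substitute into dV/dt = 0: 0.621(1 - 39.6/91.1) = 0.0385P*.
The bracket is 0.566, giving P* = 0.351/0.0385 = 9.12.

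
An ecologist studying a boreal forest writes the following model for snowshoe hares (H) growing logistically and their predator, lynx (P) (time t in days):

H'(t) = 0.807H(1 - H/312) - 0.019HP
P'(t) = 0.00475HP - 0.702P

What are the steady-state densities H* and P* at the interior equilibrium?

H* ≈ 148, P* ≈ 22.4

From dP/dt = 0 with P > 0: 0.00475H* = 0.702, so H* = 148.
Substitute into dH/dt = 0: 0.807(1 - 148/312) = 0.019P*.
The bracket is 0.526, giving P* = 0.425/0.019 = 22.4.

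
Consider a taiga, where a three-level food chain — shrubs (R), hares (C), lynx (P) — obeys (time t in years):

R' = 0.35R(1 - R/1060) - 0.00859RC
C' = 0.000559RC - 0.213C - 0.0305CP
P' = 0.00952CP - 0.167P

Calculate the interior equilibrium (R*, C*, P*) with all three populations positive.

R* ≈ 604, C* ≈ 17.5, P* ≈ 4.08

From dP/dt = 0: 0.00952C* = 0.167, so C* = 17.5.
From dR/dt = 0: 0.35(1 - R*/1060) = 0.00859·17.5, giving R* = 1060·(1 - 0.431) = 604.
From dC/dt = 0: 0.000559·604 - 0.213 = 0.0305P*, so P* = 0.124/0.0305 = 4.08.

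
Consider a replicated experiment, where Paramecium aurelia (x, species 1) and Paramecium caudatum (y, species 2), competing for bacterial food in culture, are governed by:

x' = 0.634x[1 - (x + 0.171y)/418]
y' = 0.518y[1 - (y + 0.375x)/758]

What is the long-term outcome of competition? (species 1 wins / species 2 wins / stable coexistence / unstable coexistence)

Compare the nullcline intercepts: K1/α12 = 418/0.171 = 2440 > K2 = 758; K2/α21 = 758/0.375 = 2020 > K1 = 418.
Since both inequalities hold, each species can invade when rare, so the interior equilibrium is stable.

stable coexistence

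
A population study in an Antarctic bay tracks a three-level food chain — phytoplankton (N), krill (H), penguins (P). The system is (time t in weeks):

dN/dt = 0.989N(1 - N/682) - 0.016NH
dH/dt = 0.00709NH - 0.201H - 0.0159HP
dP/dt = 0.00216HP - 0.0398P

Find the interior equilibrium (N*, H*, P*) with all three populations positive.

N* ≈ 479, H* ≈ 18.4, P* ≈ 201

From dP/dt = 0: 0.00216H* = 0.0398, so H* = 18.4.
From dN/dt = 0: 0.989(1 - N*/682) = 0.016·18.4, giving N* = 682·(1 - 0.298) = 479.
From dH/dt = 0: 0.00709·479 - 0.201 = 0.0159P*, so P* = 3.19/0.0159 = 201.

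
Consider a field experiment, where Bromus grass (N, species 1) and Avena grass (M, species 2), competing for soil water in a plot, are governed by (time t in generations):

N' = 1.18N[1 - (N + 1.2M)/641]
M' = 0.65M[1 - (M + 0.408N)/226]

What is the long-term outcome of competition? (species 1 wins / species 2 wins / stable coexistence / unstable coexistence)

species 1 excludes species 2

Compare the nullcline intercepts: K1/α12 = 641/1.2 = 534 > K2 = 226; K2/α21 = 226/0.408 = 554 < K1 = 641.
Since the inequalities point opposite ways, species 1 can invade but species 2 cannot.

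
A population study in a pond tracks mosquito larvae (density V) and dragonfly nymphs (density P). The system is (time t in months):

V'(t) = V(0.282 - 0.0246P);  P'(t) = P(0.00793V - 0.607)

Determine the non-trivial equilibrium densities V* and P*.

V* ≈ 76.5, P* ≈ 11.5

Set dP/dt = 0 with P > 0: 0.00793V - 0.607 = 0, so V* = 0.607/0.00793 = 76.5.
Set dV/dt = 0 with V > 0: 0.282 - 0.0246P = 0, so P* = 0.282/0.0246 = 11.5.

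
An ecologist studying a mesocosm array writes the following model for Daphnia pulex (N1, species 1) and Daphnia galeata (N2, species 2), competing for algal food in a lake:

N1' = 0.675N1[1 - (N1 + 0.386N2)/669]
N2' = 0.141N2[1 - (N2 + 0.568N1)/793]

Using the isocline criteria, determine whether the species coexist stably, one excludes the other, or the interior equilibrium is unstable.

stable coexistence

Compare the nullcline intercepts: K1/α12 = 669/0.386 = 1730 > K2 = 793; K2/α21 = 793/0.568 = 1400 > K1 = 669.
Since both inequalities hold, each species can invade when rare, so the interior equilibrium is stable.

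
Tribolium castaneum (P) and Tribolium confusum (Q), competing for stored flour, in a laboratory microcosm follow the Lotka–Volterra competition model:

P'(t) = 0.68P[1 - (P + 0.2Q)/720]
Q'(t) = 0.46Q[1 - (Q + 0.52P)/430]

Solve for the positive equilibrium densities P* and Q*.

Setting both brackets to zero gives the nullclines P + 0.2Q = 720 and 0.52P + Q = 430.
Substituting Q = 430 - 0.52P into the first: P(1 - 0.2·0.52) = 720 - 0.2·430.
So P* = 634/0.896 = 708, and then Q* = 430 - 0.52·708 = 62.1.

P* ≈ 708, Q* ≈ 62.1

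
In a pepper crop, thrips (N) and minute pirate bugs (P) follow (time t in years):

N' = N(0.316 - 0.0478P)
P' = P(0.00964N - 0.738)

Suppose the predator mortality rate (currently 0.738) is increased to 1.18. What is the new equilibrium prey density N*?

N* ≈ 122

At the interior fixed point, setting dP/dt = 0 with P > 0 fixes N* = (predator death rate)/(NP coefficient) — independent of the other coefficients.
With the change, N* = 1.18/0.00964 = 122; it rises from 76.6.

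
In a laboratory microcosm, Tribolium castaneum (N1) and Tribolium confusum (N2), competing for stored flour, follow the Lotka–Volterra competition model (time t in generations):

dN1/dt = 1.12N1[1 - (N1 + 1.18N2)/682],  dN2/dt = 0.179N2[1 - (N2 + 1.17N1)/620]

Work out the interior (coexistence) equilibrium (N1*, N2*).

N1* ≈ 130, N2* ≈ 468

Setting both brackets to zero gives the nullclines N1 + 1.18N2 = 682 and 1.17N1 + N2 = 620.
Substituting N2 = 620 - 1.17N1 into the first: N1(1 - 1.18·1.17) = 682 - 1.18·620.
So N1* = -49.6/-0.381 = 130, and then N2* = 620 - 1.17·130 = 468.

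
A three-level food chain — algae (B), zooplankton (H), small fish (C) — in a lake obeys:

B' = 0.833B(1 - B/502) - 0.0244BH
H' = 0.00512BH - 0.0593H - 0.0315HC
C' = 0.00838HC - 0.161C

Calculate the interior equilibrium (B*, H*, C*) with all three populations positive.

B* ≈ 219, H* ≈ 19.2, C* ≈ 33.8

From dC/dt = 0: 0.00838H* = 0.161, so H* = 19.2.
From dB/dt = 0: 0.833(1 - B*/502) = 0.0244·19.2, giving B* = 502·(1 - 0.563) = 219.
From dH/dt = 0: 0.00512·219 - 0.0593 = 0.0315C*, so C* = 1.06/0.0315 = 33.8.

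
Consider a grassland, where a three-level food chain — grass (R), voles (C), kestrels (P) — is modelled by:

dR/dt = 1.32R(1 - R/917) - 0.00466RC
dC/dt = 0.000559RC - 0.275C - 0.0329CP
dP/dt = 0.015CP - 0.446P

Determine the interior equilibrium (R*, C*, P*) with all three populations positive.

From dP/dt = 0: 0.015C* = 0.446, so C* = 29.7.
From dR/dt = 0: 1.32(1 - R*/917) = 0.00466·29.7, giving R* = 917·(1 - 0.105) = 821.
From dC/dt = 0: 0.000559·821 - 0.275 = 0.0329P*, so P* = 0.184/0.0329 = 5.59.

R* ≈ 821, C* ≈ 29.7, P* ≈ 5.59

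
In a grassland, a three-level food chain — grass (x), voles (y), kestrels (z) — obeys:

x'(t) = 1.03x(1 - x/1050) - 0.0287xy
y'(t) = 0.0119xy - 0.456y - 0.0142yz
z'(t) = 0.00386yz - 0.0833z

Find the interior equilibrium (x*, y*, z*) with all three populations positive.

From dz/dt = 0: 0.00386y* = 0.0833, so y* = 21.6.
From dx/dt = 0: 1.03(1 - x*/1050) = 0.0287·21.6, giving x* = 1050·(1 - 0.601) = 419.
From dy/dt = 0: 0.0119·419 - 0.456 = 0.0142z*, so z* = 4.53/0.0142 = 319.

x* ≈ 419, y* ≈ 21.6, z* ≈ 319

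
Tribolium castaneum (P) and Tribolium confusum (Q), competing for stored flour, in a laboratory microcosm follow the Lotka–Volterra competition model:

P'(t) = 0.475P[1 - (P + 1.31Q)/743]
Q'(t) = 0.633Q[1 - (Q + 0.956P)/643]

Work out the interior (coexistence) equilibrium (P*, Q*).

P* ≈ 394, Q* ≈ 267

Setting both brackets to zero gives the nullclines P + 1.31Q = 743 and 0.956P + Q = 643.
Substituting Q = 643 - 0.956P into the first: P(1 - 1.31·0.956) = 743 - 1.31·643.
So P* = -99.3/-0.252 = 394, and then Q* = 643 - 0.956·394 = 267.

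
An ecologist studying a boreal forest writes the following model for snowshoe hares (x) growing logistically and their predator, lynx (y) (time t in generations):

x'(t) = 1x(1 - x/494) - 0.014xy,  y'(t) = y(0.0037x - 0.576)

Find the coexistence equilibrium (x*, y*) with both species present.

x* ≈ 156, y* ≈ 48.9

From dy/dt = 0 with y > 0: 0.0037x* = 0.576, so x* = 156.
Substitute into dx/dt = 0: 1(1 - 156/494) = 0.014y*.
The bracket is 0.685, giving y* = 0.685/0.014 = 48.9.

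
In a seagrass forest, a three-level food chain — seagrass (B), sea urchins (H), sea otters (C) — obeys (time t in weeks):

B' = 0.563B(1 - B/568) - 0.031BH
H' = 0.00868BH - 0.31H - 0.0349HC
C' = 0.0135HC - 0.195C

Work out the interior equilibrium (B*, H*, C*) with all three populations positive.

From dC/dt = 0: 0.0135H* = 0.195, so H* = 14.4.
From dB/dt = 0: 0.563(1 - B*/568) = 0.031·14.4, giving B* = 568·(1 - 0.795) = 116.
From dH/dt = 0: 0.00868·116 - 0.31 = 0.0349C*, so C* = 0.699/0.0349 = 20.

B* ≈ 116, H* ≈ 14.4, C* ≈ 20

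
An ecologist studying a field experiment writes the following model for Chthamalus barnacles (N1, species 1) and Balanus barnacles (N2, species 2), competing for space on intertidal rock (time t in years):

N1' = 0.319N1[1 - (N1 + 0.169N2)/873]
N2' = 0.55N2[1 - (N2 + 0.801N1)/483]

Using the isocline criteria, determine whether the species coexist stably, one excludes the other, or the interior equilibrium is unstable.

species 1 excludes species 2

Compare the nullcline intercepts: K1/α12 = 873/0.169 = 5170 > K2 = 483; K2/α21 = 483/0.801 = 603 < K1 = 873.
Since the inequalities point opposite ways, species 1 can invade but species 2 cannot.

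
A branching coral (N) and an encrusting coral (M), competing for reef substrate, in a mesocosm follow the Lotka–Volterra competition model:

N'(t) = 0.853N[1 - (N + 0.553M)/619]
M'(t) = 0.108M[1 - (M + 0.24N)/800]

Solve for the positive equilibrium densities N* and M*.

Setting both brackets to zero gives the nullclines N + 0.553M = 619 and 0.24N + M = 800.
Substituting M = 800 - 0.24N into the first: N(1 - 0.553·0.24) = 619 - 0.553·800.
So N* = 177/0.867 = 204, and then M* = 800 - 0.24·204 = 751.

N* ≈ 204, M* ≈ 751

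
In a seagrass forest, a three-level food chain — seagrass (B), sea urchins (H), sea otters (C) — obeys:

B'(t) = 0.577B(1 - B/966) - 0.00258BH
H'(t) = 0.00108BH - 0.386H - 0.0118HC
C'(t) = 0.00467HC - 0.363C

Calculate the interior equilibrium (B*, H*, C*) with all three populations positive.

B* ≈ 630, H* ≈ 77.7, C* ≈ 25

From dC/dt = 0: 0.00467H* = 0.363, so H* = 77.7.
From dB/dt = 0: 0.577(1 - B*/966) = 0.00258·77.7, giving B* = 966·(1 - 0.348) = 630.
From dH/dt = 0: 0.00108·630 - 0.386 = 0.0118C*, so C* = 0.295/0.0118 = 25.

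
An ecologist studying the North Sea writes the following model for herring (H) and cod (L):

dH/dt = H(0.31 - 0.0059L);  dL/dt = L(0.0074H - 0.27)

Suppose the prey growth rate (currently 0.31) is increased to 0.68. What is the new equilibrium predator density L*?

L* ≈ 115

At the interior fixed point, setting dH/dt = 0 with H > 0 fixes L* = (prey growth rate)/(HL coefficient) — independent of the other coefficients.
With the change, L* = 0.68/0.0059 = 115; it rises from 52.5.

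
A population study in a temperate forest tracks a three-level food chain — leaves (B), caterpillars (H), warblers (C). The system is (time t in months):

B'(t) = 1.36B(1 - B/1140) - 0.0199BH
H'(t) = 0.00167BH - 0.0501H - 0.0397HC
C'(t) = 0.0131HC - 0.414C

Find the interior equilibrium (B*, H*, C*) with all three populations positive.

From dC/dt = 0: 0.0131H* = 0.414, so H* = 31.6.
From dB/dt = 0: 1.36(1 - B*/1140) = 0.0199·31.6, giving B* = 1140·(1 - 0.462) = 613.
From dH/dt = 0: 0.00167·613 - 0.0501 = 0.0397C*, so C* = 0.973/0.0397 = 24.5.

B* ≈ 613, H* ≈ 31.6, C* ≈ 24.5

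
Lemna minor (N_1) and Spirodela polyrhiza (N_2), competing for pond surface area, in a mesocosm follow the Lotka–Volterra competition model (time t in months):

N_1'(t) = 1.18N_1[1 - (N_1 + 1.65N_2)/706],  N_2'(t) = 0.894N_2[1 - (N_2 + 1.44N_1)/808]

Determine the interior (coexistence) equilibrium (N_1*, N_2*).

N_1* ≈ 456, N_2* ≈ 152

Setting both brackets to zero gives the nullclines N_1 + 1.65N_2 = 706 and 1.44N_1 + N_2 = 808.
Substituting N_2 = 808 - 1.44N_1 into the first: N_1(1 - 1.65·1.44) = 706 - 1.65·808.
So N_1* = -627/-1.38 = 456, and then N_2* = 808 - 1.44·456 = 152.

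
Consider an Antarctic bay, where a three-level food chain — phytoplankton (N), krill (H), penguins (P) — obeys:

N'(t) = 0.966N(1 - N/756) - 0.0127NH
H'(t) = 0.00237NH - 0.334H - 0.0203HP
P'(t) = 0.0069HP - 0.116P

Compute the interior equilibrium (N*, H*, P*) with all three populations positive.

From dP/dt = 0: 0.0069H* = 0.116, so H* = 16.8.
From dN/dt = 0: 0.966(1 - N*/756) = 0.0127·16.8, giving N* = 756·(1 - 0.221) = 589.
From dH/dt = 0: 0.00237·589 - 0.334 = 0.0203P*, so P* = 1.06/0.0203 = 52.3.

N* ≈ 589, H* ≈ 16.8, P* ≈ 52.3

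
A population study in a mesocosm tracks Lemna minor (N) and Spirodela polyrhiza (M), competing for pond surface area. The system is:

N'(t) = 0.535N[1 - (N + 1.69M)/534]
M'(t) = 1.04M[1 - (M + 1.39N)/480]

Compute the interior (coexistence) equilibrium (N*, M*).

Setting both brackets to zero gives the nullclines N + 1.69M = 534 and 1.39N + M = 480.
Substituting M = 480 - 1.39N into the first: N(1 - 1.69·1.39) = 534 - 1.69·480.
So N* = -277/-1.35 = 205, and then M* = 480 - 1.39·205 = 194.

N* ≈ 205, M* ≈ 194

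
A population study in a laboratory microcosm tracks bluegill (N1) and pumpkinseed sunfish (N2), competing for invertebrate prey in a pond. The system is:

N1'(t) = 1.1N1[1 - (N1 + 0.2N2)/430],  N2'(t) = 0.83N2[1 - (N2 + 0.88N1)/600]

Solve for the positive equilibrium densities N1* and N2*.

N1* ≈ 376, N2* ≈ 269

Setting both brackets to zero gives the nullclines N1 + 0.2N2 = 430 and 0.88N1 + N2 = 600.
Substituting N2 = 600 - 0.88N1 into the first: N1(1 - 0.2·0.88) = 430 - 0.2·600.
So N1* = 310/0.824 = 376, and then N2* = 600 - 0.88·376 = 269.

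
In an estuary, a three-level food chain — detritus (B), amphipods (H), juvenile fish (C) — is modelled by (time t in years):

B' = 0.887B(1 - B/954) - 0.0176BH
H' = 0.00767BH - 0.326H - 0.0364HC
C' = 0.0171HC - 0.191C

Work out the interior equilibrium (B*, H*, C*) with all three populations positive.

B* ≈ 743, H* ≈ 11.2, C* ≈ 148

From dC/dt = 0: 0.0171H* = 0.191, so H* = 11.2.
From dB/dt = 0: 0.887(1 - B*/954) = 0.0176·11.2, giving B* = 954·(1 - 0.222) = 743.
From dH/dt = 0: 0.00767·743 - 0.326 = 0.0364C*, so C* = 5.37/0.0364 = 148.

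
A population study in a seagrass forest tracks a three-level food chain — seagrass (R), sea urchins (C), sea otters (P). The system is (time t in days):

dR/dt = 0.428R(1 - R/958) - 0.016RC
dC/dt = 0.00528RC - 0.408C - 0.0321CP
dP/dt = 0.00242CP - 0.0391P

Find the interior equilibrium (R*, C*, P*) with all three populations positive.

R* ≈ 379, C* ≈ 16.2, P* ≈ 49.7

From dP/dt = 0: 0.00242C* = 0.0391, so C* = 16.2.
From dR/dt = 0: 0.428(1 - R*/958) = 0.016·16.2, giving R* = 958·(1 - 0.604) = 379.
From dC/dt = 0: 0.00528·379 - 0.408 = 0.0321P*, so P* = 1.6/0.0321 = 49.7.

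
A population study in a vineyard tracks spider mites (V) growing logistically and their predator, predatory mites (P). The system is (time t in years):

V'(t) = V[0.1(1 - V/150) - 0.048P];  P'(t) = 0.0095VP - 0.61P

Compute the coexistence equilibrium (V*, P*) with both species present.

From dP/dt = 0 with P > 0: 0.0095V* = 0.61, so V* = 64.2.
Substitute into dV/dt = 0: 0.1(1 - 64.2/150) = 0.048P*.
The bracket is 0.572, giving P* = 0.0572/0.048 = 1.19.

V* ≈ 64.2, P* ≈ 1.19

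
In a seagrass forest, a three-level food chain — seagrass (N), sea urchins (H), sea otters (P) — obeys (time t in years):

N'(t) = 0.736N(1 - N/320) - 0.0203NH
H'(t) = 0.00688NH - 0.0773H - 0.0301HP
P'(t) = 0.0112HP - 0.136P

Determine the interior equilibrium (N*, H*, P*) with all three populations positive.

From dP/dt = 0: 0.0112H* = 0.136, so H* = 12.1.
From dN/dt = 0: 0.736(1 - N*/320) = 0.0203·12.1, giving N* = 320·(1 - 0.335) = 213.
From dH/dt = 0: 0.00688·213 - 0.0773 = 0.0301P*, so P* = 1.39/0.0301 = 46.1.

N* ≈ 213, H* ≈ 12.1, P* ≈ 46.1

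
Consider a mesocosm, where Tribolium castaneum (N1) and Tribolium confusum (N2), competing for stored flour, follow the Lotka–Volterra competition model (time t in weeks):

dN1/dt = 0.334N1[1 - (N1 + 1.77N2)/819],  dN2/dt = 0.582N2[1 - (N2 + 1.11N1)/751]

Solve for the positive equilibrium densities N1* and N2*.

N1* ≈ 529, N2* ≈ 164

Setting both brackets to zero gives the nullclines N1 + 1.77N2 = 819 and 1.11N1 + N2 = 751.
Substituting N2 = 751 - 1.11N1 into the first: N1(1 - 1.77·1.11) = 819 - 1.77·751.
So N1* = -510/-0.965 = 529, and then N2* = 751 - 1.11·529 = 164.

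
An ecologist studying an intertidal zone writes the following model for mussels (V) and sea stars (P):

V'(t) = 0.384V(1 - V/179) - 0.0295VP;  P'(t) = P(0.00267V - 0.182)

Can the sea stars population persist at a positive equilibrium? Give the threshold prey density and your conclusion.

The predator equation gives dP/dt > 0 only when V > 0.182/0.00267 = 68.2.
Without the predator, V → K = 179. Since 179 > 68.2, the predator can invade and persist.

Threshold V = 68.2; K > 68.2, so yes, the predator persists.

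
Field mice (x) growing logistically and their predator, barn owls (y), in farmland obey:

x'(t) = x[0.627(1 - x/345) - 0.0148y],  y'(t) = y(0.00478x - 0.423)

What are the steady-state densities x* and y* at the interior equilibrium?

x* ≈ 88.5, y* ≈ 31.5

From dy/dt = 0 with y > 0: 0.00478x* = 0.423, so x* = 88.5.
Substitute into dx/dt = 0: 0.627(1 - 88.5/345) = 0.0148y*.
The bracket is 0.743, giving y* = 0.466/0.0148 = 31.5.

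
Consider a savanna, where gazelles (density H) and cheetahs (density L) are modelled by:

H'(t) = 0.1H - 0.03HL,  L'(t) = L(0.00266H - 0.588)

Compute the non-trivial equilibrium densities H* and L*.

Set dL/dt = 0 with L > 0: 0.00266H - 0.588 = 0, so H* = 0.588/0.00266 = 221.
Set dH/dt = 0 with H > 0: 0.1 - 0.03L = 0, so L* = 0.1/0.03 = 3.33.

H* ≈ 221, L* ≈ 3.33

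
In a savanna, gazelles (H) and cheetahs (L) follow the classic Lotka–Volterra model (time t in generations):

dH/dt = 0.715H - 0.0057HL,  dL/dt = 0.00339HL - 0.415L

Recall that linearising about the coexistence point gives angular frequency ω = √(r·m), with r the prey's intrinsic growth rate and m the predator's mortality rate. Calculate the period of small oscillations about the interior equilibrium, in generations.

Here r = 0.715 and m = 0.415, so r·m = 0.297.
ω = √0.297 = 0.545 per generation, hence T = 2π/ω ≈ 11.5 generations.

T ≈ 11.5 generations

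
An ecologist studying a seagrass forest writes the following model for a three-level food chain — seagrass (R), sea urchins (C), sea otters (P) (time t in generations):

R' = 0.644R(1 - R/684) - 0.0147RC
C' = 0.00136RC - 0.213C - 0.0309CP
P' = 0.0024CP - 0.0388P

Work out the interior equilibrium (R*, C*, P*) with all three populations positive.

From dP/dt = 0: 0.0024C* = 0.0388, so C* = 16.2.
From dR/dt = 0: 0.644(1 - R*/684) = 0.0147·16.2, giving R* = 684·(1 - 0.369) = 432.
From dC/dt = 0: 0.00136·432 - 0.213 = 0.0309P*, so P* = 0.374/0.0309 = 12.1.

R* ≈ 432, C* ≈ 16.2, P* ≈ 12.1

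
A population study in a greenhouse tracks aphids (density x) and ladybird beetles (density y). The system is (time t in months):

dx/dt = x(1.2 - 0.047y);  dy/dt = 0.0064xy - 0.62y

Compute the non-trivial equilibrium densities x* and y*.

Set dy/dt = 0 with y > 0: 0.0064x - 0.62 = 0, so x* = 0.62/0.0064 = 96.9.
Set dx/dt = 0 with x > 0: 1.2 - 0.047y = 0, so y* = 1.2/0.047 = 25.5.

x* ≈ 96.9, y* ≈ 25.5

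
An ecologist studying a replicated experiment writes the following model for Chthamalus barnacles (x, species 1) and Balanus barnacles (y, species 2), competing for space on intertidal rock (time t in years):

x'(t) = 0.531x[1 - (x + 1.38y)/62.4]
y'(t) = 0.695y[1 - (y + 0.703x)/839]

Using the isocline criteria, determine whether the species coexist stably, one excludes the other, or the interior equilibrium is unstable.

species 2 excludes species 1

Compare the nullcline intercepts: K1/α12 = 62.4/1.38 = 45.2 < K2 = 839; K2/α21 = 839/0.703 = 1190 > K1 = 62.4.
Since the inequalities point opposite ways, species 2 can invade but species 1 cannot.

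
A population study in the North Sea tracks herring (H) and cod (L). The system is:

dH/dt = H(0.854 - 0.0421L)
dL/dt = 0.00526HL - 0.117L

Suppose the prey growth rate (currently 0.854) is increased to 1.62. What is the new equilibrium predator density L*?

At the interior fixed point, setting dH/dt = 0 with H > 0 fixes L* = (prey growth rate)/(HL coefficient) — independent of the other coefficients.
With the change, L* = 1.62/0.0421 = 38.5; it rises from 20.3.

L* ≈ 38.5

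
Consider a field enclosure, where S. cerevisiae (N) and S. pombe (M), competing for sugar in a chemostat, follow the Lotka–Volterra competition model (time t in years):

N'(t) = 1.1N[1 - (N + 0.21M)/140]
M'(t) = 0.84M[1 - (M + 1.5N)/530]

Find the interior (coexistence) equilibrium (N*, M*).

Setting both brackets to zero gives the nullclines N + 0.21M = 140 and 1.5N + M = 530.
Substituting M = 530 - 1.5N into the first: N(1 - 0.21·1.5) = 140 - 0.21·530.
So N* = 28.7/0.685 = 41.9, and then M* = 530 - 1.5·41.9 = 467.

N* ≈ 41.9, M* ≈ 467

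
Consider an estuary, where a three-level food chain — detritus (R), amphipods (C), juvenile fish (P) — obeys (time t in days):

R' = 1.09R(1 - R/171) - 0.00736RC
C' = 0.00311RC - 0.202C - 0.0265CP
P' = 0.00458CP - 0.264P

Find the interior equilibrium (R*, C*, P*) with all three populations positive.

R* ≈ 104, C* ≈ 57.6, P* ≈ 4.63

From dP/dt = 0: 0.00458C* = 0.264, so C* = 57.6.
From dR/dt = 0: 1.09(1 - R*/171) = 0.00736·57.6, giving R* = 171·(1 - 0.389) = 104.
From dC/dt = 0: 0.00311·104 - 0.202 = 0.0265P*, so P* = 0.123/0.0265 = 4.63.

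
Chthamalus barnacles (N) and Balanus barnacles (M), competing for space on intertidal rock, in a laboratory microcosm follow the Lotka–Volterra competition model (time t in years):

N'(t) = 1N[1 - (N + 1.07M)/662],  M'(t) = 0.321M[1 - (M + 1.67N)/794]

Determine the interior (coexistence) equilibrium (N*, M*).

Setting both brackets to zero gives the nullclines N + 1.07M = 662 and 1.67N + M = 794.
Substituting M = 794 - 1.67N into the first: N(1 - 1.07·1.67) = 662 - 1.07·794.
So N* = -188/-0.787 = 238, and then M* = 794 - 1.67·238 = 396.

N* ≈ 238, M* ≈ 396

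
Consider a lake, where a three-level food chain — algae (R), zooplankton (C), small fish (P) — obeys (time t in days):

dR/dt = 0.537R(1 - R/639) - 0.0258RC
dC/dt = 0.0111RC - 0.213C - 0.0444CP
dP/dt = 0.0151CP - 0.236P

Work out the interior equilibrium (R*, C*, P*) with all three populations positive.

From dP/dt = 0: 0.0151C* = 0.236, so C* = 15.6.
From dR/dt = 0: 0.537(1 - R*/639) = 0.0258·15.6, giving R* = 639·(1 - 0.751) = 159.
From dC/dt = 0: 0.0111·159 - 0.213 = 0.0444P*, so P* = 1.55/0.0444 = 35.

R* ≈ 159, C* ≈ 15.6, P* ≈ 35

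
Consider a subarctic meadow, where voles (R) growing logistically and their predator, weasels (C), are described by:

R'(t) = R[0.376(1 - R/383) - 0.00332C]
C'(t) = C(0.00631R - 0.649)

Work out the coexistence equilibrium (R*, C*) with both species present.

From dC/dt = 0 with C > 0: 0.00631R* = 0.649, so R* = 103.
Substitute into dR/dt = 0: 0.376(1 - 103/383) = 0.00332C*.
The bracket is 0.731, giving C* = 0.275/0.00332 = 82.8.

R* ≈ 103, C* ≈ 82.8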